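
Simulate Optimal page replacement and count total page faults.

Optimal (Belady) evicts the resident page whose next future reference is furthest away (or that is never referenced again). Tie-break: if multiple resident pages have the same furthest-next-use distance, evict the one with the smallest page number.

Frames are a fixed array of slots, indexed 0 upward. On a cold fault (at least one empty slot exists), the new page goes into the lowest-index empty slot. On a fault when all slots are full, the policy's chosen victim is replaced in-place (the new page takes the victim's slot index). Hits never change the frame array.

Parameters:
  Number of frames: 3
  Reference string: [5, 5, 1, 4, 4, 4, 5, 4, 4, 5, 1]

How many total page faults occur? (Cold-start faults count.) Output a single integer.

Answer: 3

Derivation:
Step 0: ref 5 → FAULT, frames=[5,-,-]
Step 1: ref 5 → HIT, frames=[5,-,-]
Step 2: ref 1 → FAULT, frames=[5,1,-]
Step 3: ref 4 → FAULT, frames=[5,1,4]
Step 4: ref 4 → HIT, frames=[5,1,4]
Step 5: ref 4 → HIT, frames=[5,1,4]
Step 6: ref 5 → HIT, frames=[5,1,4]
Step 7: ref 4 → HIT, frames=[5,1,4]
Step 8: ref 4 → HIT, frames=[5,1,4]
Step 9: ref 5 → HIT, frames=[5,1,4]
Step 10: ref 1 → HIT, frames=[5,1,4]
Total faults: 3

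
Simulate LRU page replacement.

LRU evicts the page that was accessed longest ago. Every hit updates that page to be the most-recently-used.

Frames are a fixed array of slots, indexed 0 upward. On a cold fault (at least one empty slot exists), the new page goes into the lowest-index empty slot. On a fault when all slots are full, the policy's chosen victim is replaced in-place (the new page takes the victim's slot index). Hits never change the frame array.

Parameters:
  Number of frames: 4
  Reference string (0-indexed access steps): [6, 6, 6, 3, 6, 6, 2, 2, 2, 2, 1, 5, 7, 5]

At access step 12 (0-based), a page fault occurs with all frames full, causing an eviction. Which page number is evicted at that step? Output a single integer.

Answer: 6

Derivation:
Step 0: ref 6 -> FAULT, frames=[6,-,-,-]
Step 1: ref 6 -> HIT, frames=[6,-,-,-]
Step 2: ref 6 -> HIT, frames=[6,-,-,-]
Step 3: ref 3 -> FAULT, frames=[6,3,-,-]
Step 4: ref 6 -> HIT, frames=[6,3,-,-]
Step 5: ref 6 -> HIT, frames=[6,3,-,-]
Step 6: ref 2 -> FAULT, frames=[6,3,2,-]
Step 7: ref 2 -> HIT, frames=[6,3,2,-]
Step 8: ref 2 -> HIT, frames=[6,3,2,-]
Step 9: ref 2 -> HIT, frames=[6,3,2,-]
Step 10: ref 1 -> FAULT, frames=[6,3,2,1]
Step 11: ref 5 -> FAULT, evict 3, frames=[6,5,2,1]
Step 12: ref 7 -> FAULT, evict 6, frames=[7,5,2,1]
At step 12: evicted page 6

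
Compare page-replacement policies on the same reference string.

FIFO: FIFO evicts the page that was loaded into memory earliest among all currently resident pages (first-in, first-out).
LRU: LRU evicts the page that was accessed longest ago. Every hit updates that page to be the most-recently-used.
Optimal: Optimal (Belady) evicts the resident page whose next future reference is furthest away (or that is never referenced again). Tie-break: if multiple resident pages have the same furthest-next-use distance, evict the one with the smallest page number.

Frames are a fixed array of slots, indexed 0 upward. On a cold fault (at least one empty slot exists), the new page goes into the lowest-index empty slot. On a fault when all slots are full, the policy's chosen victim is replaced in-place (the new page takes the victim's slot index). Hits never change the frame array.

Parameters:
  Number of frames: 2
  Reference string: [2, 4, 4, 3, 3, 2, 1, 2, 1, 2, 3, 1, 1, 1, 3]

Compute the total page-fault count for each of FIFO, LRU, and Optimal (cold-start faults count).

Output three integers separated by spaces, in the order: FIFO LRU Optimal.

--- FIFO ---
  step 0: ref 2 -> FAULT, frames=[2,-] (faults so far: 1)
  step 1: ref 4 -> FAULT, frames=[2,4] (faults so far: 2)
  step 2: ref 4 -> HIT, frames=[2,4] (faults so far: 2)
  step 3: ref 3 -> FAULT, evict 2, frames=[3,4] (faults so far: 3)
  step 4: ref 3 -> HIT, frames=[3,4] (faults so far: 3)
  step 5: ref 2 -> FAULT, evict 4, frames=[3,2] (faults so far: 4)
  step 6: ref 1 -> FAULT, evict 3, frames=[1,2] (faults so far: 5)
  step 7: ref 2 -> HIT, frames=[1,2] (faults so far: 5)
  step 8: ref 1 -> HIT, frames=[1,2] (faults so far: 5)
  step 9: ref 2 -> HIT, frames=[1,2] (faults so far: 5)
  step 10: ref 3 -> FAULT, evict 2, frames=[1,3] (faults so far: 6)
  step 11: ref 1 -> HIT, frames=[1,3] (faults so far: 6)
  step 12: ref 1 -> HIT, frames=[1,3] (faults so far: 6)
  step 13: ref 1 -> HIT, frames=[1,3] (faults so far: 6)
  step 14: ref 3 -> HIT, frames=[1,3] (faults so far: 6)
  FIFO total faults: 6
--- LRU ---
  step 0: ref 2 -> FAULT, frames=[2,-] (faults so far: 1)
  step 1: ref 4 -> FAULT, frames=[2,4] (faults so far: 2)
  step 2: ref 4 -> HIT, frames=[2,4] (faults so far: 2)
  step 3: ref 3 -> FAULT, evict 2, frames=[3,4] (faults so far: 3)
  step 4: ref 3 -> HIT, frames=[3,4] (faults so far: 3)
  step 5: ref 2 -> FAULT, evict 4, frames=[3,2] (faults so far: 4)
  step 6: ref 1 -> FAULT, evict 3, frames=[1,2] (faults so far: 5)
  step 7: ref 2 -> HIT, frames=[1,2] (faults so far: 5)
  step 8: ref 1 -> HIT, frames=[1,2] (faults so far: 5)
  step 9: ref 2 -> HIT, frames=[1,2] (faults so far: 5)
  step 10: ref 3 -> FAULT, evict 1, frames=[3,2] (faults so far: 6)
  step 11: ref 1 -> FAULT, evict 2, frames=[3,1] (faults so far: 7)
  step 12: ref 1 -> HIT, frames=[3,1] (faults so far: 7)
  step 13: ref 1 -> HIT, frames=[3,1] (faults so far: 7)
  step 14: ref 3 -> HIT, frames=[3,1] (faults so far: 7)
  LRU total faults: 7
--- Optimal ---
  step 0: ref 2 -> FAULT, frames=[2,-] (faults so far: 1)
  step 1: ref 4 -> FAULT, frames=[2,4] (faults so far: 2)
  step 2: ref 4 -> HIT, frames=[2,4] (faults so far: 2)
  step 3: ref 3 -> FAULT, evict 4, frames=[2,3] (faults so far: 3)
  step 4: ref 3 -> HIT, frames=[2,3] (faults so far: 3)
  step 5: ref 2 -> HIT, frames=[2,3] (faults so far: 3)
  step 6: ref 1 -> FAULT, evict 3, frames=[2,1] (faults so far: 4)
  step 7: ref 2 -> HIT, frames=[2,1] (faults so far: 4)
  step 8: ref 1 -> HIT, frames=[2,1] (faults so far: 4)
  step 9: ref 2 -> HIT, frames=[2,1] (faults so far: 4)
  step 10: ref 3 -> FAULT, evict 2, frames=[3,1] (faults so far: 5)
  step 11: ref 1 -> HIT, frames=[3,1] (faults so far: 5)
  step 12: ref 1 -> HIT, frames=[3,1] (faults so far: 5)
  step 13: ref 1 -> HIT, frames=[3,1] (faults so far: 5)
  step 14: ref 3 -> HIT, frames=[3,1] (faults so far: 5)
  Optimal total faults: 5

Answer: 6 7 5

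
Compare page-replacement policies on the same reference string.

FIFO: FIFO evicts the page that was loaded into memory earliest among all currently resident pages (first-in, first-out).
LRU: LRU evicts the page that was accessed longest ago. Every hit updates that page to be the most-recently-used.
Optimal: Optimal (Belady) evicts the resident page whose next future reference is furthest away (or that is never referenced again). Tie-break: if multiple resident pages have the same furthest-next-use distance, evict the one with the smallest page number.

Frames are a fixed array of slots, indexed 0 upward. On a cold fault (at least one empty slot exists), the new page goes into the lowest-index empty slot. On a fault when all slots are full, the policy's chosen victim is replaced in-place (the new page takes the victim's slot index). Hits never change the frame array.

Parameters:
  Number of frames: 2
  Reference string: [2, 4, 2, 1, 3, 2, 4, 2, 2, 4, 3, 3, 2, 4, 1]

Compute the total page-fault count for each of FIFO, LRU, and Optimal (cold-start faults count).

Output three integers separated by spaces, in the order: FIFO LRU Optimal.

Answer: 10 10 8

Derivation:
--- FIFO ---
  step 0: ref 2 -> FAULT, frames=[2,-] (faults so far: 1)
  step 1: ref 4 -> FAULT, frames=[2,4] (faults so far: 2)
  step 2: ref 2 -> HIT, frames=[2,4] (faults so far: 2)
  step 3: ref 1 -> FAULT, evict 2, frames=[1,4] (faults so far: 3)
  step 4: ref 3 -> FAULT, evict 4, frames=[1,3] (faults so far: 4)
  step 5: ref 2 -> FAULT, evict 1, frames=[2,3] (faults so far: 5)
  step 6: ref 4 -> FAULT, evict 3, frames=[2,4] (faults so far: 6)
  step 7: ref 2 -> HIT, frames=[2,4] (faults so far: 6)
  step 8: ref 2 -> HIT, frames=[2,4] (faults so far: 6)
  step 9: ref 4 -> HIT, frames=[2,4] (faults so far: 6)
  step 10: ref 3 -> FAULT, evict 2, frames=[3,4] (faults so far: 7)
  step 11: ref 3 -> HIT, frames=[3,4] (faults so far: 7)
  step 12: ref 2 -> FAULT, evict 4, frames=[3,2] (faults so far: 8)
  step 13: ref 4 -> FAULT, evict 3, frames=[4,2] (faults so far: 9)
  step 14: ref 1 -> FAULT, evict 2, frames=[4,1] (faults so far: 10)
  FIFO total faults: 10
--- LRU ---
  step 0: ref 2 -> FAULT, frames=[2,-] (faults so far: 1)
  step 1: ref 4 -> FAULT, frames=[2,4] (faults so far: 2)
  step 2: ref 2 -> HIT, frames=[2,4] (faults so far: 2)
  step 3: ref 1 -> FAULT, evict 4, frames=[2,1] (faults so far: 3)
  step 4: ref 3 -> FAULT, evict 2, frames=[3,1] (faults so far: 4)
  step 5: ref 2 -> FAULT, evict 1, frames=[3,2] (faults so far: 5)
  step 6: ref 4 -> FAULT, evict 3, frames=[4,2] (faults so far: 6)
  step 7: ref 2 -> HIT, frames=[4,2] (faults so far: 6)
  step 8: ref 2 -> HIT, frames=[4,2] (faults so far: 6)
  step 9: ref 4 -> HIT, frames=[4,2] (faults so far: 6)
  step 10: ref 3 -> FAULT, evict 2, frames=[4,3] (faults so far: 7)
  step 11: ref 3 -> HIT, frames=[4,3] (faults so far: 7)
  step 12: ref 2 -> FAULT, evict 4, frames=[2,3] (faults so far: 8)
  step 13: ref 4 -> FAULT, evict 3, frames=[2,4] (faults so far: 9)
  step 14: ref 1 -> FAULT, evict 2, frames=[1,4] (faults so far: 10)
  LRU total faults: 10
--- Optimal ---
  step 0: ref 2 -> FAULT, frames=[2,-] (faults so far: 1)
  step 1: ref 4 -> FAULT, frames=[2,4] (faults so far: 2)
  step 2: ref 2 -> HIT, frames=[2,4] (faults so far: 2)
  step 3: ref 1 -> FAULT, evict 4, frames=[2,1] (faults so far: 3)
  step 4: ref 3 -> FAULT, evict 1, frames=[2,3] (faults so far: 4)
  step 5: ref 2 -> HIT, frames=[2,3] (faults so far: 4)
  step 6: ref 4 -> FAULT, evict 3, frames=[2,4] (faults so far: 5)
  step 7: ref 2 -> HIT, frames=[2,4] (faults so far: 5)
  step 8: ref 2 -> HIT, frames=[2,4] (faults so far: 5)
  step 9: ref 4 -> HIT, frames=[2,4] (faults so far: 5)
  step 10: ref 3 -> FAULT, evict 4, frames=[2,3] (faults so far: 6)
  step 11: ref 3 -> HIT, frames=[2,3] (faults so far: 6)
  step 12: ref 2 -> HIT, frames=[2,3] (faults so far: 6)
  step 13: ref 4 -> FAULT, evict 2, frames=[4,3] (faults so far: 7)
  step 14: ref 1 -> FAULT, evict 3, frames=[4,1] (faults so far: 8)
  Optimal total faults: 8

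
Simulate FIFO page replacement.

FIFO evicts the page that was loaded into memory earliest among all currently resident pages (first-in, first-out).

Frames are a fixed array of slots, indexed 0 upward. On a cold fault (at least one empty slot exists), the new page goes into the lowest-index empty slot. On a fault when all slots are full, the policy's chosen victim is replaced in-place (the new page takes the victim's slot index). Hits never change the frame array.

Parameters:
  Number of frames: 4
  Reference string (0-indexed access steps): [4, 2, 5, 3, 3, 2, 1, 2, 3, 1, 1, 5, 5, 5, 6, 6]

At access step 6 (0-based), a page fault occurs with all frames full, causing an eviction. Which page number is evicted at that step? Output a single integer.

Step 0: ref 4 -> FAULT, frames=[4,-,-,-]
Step 1: ref 2 -> FAULT, frames=[4,2,-,-]
Step 2: ref 5 -> FAULT, frames=[4,2,5,-]
Step 3: ref 3 -> FAULT, frames=[4,2,5,3]
Step 4: ref 3 -> HIT, frames=[4,2,5,3]
Step 5: ref 2 -> HIT, frames=[4,2,5,3]
Step 6: ref 1 -> FAULT, evict 4, frames=[1,2,5,3]
At step 6: evicted page 4

Answer: 4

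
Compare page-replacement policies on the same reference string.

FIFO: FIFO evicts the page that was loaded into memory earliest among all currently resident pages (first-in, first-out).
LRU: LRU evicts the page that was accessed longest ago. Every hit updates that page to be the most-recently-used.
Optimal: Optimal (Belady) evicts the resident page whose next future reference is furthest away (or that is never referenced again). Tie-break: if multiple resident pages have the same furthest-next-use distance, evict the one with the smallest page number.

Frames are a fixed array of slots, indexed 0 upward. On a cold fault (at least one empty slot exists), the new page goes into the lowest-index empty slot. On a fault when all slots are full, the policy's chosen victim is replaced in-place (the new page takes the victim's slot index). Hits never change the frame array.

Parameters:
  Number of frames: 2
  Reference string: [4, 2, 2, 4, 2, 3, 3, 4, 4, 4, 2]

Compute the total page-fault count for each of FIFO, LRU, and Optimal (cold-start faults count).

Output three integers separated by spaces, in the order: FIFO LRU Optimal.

--- FIFO ---
  step 0: ref 4 -> FAULT, frames=[4,-] (faults so far: 1)
  step 1: ref 2 -> FAULT, frames=[4,2] (faults so far: 2)
  step 2: ref 2 -> HIT, frames=[4,2] (faults so far: 2)
  step 3: ref 4 -> HIT, frames=[4,2] (faults so far: 2)
  step 4: ref 2 -> HIT, frames=[4,2] (faults so far: 2)
  step 5: ref 3 -> FAULT, evict 4, frames=[3,2] (faults so far: 3)
  step 6: ref 3 -> HIT, frames=[3,2] (faults so far: 3)
  step 7: ref 4 -> FAULT, evict 2, frames=[3,4] (faults so far: 4)
  step 8: ref 4 -> HIT, frames=[3,4] (faults so far: 4)
  step 9: ref 4 -> HIT, frames=[3,4] (faults so far: 4)
  step 10: ref 2 -> FAULT, evict 3, frames=[2,4] (faults so far: 5)
  FIFO total faults: 5
--- LRU ---
  step 0: ref 4 -> FAULT, frames=[4,-] (faults so far: 1)
  step 1: ref 2 -> FAULT, frames=[4,2] (faults so far: 2)
  step 2: ref 2 -> HIT, frames=[4,2] (faults so far: 2)
  step 3: ref 4 -> HIT, frames=[4,2] (faults so far: 2)
  step 4: ref 2 -> HIT, frames=[4,2] (faults so far: 2)
  step 5: ref 3 -> FAULT, evict 4, frames=[3,2] (faults so far: 3)
  step 6: ref 3 -> HIT, frames=[3,2] (faults so far: 3)
  step 7: ref 4 -> FAULT, evict 2, frames=[3,4] (faults so far: 4)
  step 8: ref 4 -> HIT, frames=[3,4] (faults so far: 4)
  step 9: ref 4 -> HIT, frames=[3,4] (faults so far: 4)
  step 10: ref 2 -> FAULT, evict 3, frames=[2,4] (faults so far: 5)
  LRU total faults: 5
--- Optimal ---
  step 0: ref 4 -> FAULT, frames=[4,-] (faults so far: 1)
  step 1: ref 2 -> FAULT, frames=[4,2] (faults so far: 2)
  step 2: ref 2 -> HIT, frames=[4,2] (faults so far: 2)
  step 3: ref 4 -> HIT, frames=[4,2] (faults so far: 2)
  step 4: ref 2 -> HIT, frames=[4,2] (faults so far: 2)
  step 5: ref 3 -> FAULT, evict 2, frames=[4,3] (faults so far: 3)
  step 6: ref 3 -> HIT, frames=[4,3] (faults so far: 3)
  step 7: ref 4 -> HIT, frames=[4,3] (faults so far: 3)
  step 8: ref 4 -> HIT, frames=[4,3] (faults so far: 3)
  step 9: ref 4 -> HIT, frames=[4,3] (faults so far: 3)
  step 10: ref 2 -> FAULT, evict 3, frames=[4,2] (faults so far: 4)
  Optimal total faults: 4

Answer: 5 5 4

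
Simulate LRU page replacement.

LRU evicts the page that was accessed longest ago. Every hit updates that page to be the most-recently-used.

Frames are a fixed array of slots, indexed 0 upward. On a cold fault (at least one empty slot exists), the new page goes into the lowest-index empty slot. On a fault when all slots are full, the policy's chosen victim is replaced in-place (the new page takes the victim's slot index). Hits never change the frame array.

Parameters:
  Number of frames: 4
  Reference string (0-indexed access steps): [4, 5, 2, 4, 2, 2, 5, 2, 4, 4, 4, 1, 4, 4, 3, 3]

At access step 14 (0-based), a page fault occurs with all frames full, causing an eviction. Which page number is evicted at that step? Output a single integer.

Answer: 5

Derivation:
Step 0: ref 4 -> FAULT, frames=[4,-,-,-]
Step 1: ref 5 -> FAULT, frames=[4,5,-,-]
Step 2: ref 2 -> FAULT, frames=[4,5,2,-]
Step 3: ref 4 -> HIT, frames=[4,5,2,-]
Step 4: ref 2 -> HIT, frames=[4,5,2,-]
Step 5: ref 2 -> HIT, frames=[4,5,2,-]
Step 6: ref 5 -> HIT, frames=[4,5,2,-]
Step 7: ref 2 -> HIT, frames=[4,5,2,-]
Step 8: ref 4 -> HIT, frames=[4,5,2,-]
Step 9: ref 4 -> HIT, frames=[4,5,2,-]
Step 10: ref 4 -> HIT, frames=[4,5,2,-]
Step 11: ref 1 -> FAULT, frames=[4,5,2,1]
Step 12: ref 4 -> HIT, frames=[4,5,2,1]
Step 13: ref 4 -> HIT, frames=[4,5,2,1]
Step 14: ref 3 -> FAULT, evict 5, frames=[4,3,2,1]
At step 14: evicted page 5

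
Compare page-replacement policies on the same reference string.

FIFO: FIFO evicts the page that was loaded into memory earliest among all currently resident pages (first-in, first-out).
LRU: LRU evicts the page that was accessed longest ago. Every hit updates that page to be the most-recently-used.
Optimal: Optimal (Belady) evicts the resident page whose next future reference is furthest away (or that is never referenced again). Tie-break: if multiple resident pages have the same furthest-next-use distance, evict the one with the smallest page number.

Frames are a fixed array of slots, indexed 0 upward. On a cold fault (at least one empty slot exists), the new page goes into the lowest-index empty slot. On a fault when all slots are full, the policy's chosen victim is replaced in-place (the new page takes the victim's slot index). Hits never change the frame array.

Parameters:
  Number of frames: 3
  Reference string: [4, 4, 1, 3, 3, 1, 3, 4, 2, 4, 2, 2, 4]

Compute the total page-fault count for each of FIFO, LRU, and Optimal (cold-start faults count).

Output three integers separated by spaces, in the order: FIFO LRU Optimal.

Answer: 5 4 4

Derivation:
--- FIFO ---
  step 0: ref 4 -> FAULT, frames=[4,-,-] (faults so far: 1)
  step 1: ref 4 -> HIT, frames=[4,-,-] (faults so far: 1)
  step 2: ref 1 -> FAULT, frames=[4,1,-] (faults so far: 2)
  step 3: ref 3 -> FAULT, frames=[4,1,3] (faults so far: 3)
  step 4: ref 3 -> HIT, frames=[4,1,3] (faults so far: 3)
  step 5: ref 1 -> HIT, frames=[4,1,3] (faults so far: 3)
  step 6: ref 3 -> HIT, frames=[4,1,3] (faults so far: 3)
  step 7: ref 4 -> HIT, frames=[4,1,3] (faults so far: 3)
  step 8: ref 2 -> FAULT, evict 4, frames=[2,1,3] (faults so far: 4)
  step 9: ref 4 -> FAULT, evict 1, frames=[2,4,3] (faults so far: 5)
  step 10: ref 2 -> HIT, frames=[2,4,3] (faults so far: 5)
  step 11: ref 2 -> HIT, frames=[2,4,3] (faults so far: 5)
  step 12: ref 4 -> HIT, frames=[2,4,3] (faults so far: 5)
  FIFO total faults: 5
--- LRU ---
  step 0: ref 4 -> FAULT, frames=[4,-,-] (faults so far: 1)
  step 1: ref 4 -> HIT, frames=[4,-,-] (faults so far: 1)
  step 2: ref 1 -> FAULT, frames=[4,1,-] (faults so far: 2)
  step 3: ref 3 -> FAULT, frames=[4,1,3] (faults so far: 3)
  step 4: ref 3 -> HIT, frames=[4,1,3] (faults so far: 3)
  step 5: ref 1 -> HIT, frames=[4,1,3] (faults so far: 3)
  step 6: ref 3 -> HIT, frames=[4,1,3] (faults so far: 3)
  step 7: ref 4 -> HIT, frames=[4,1,3] (faults so far: 3)
  step 8: ref 2 -> FAULT, evict 1, frames=[4,2,3] (faults so far: 4)
  step 9: ref 4 -> HIT, frames=[4,2,3] (faults so far: 4)
  step 10: ref 2 -> HIT, frames=[4,2,3] (faults so far: 4)
  step 11: ref 2 -> HIT, frames=[4,2,3] (faults so far: 4)
  step 12: ref 4 -> HIT, frames=[4,2,3] (faults so far: 4)
  LRU total faults: 4
--- Optimal ---
  step 0: ref 4 -> FAULT, frames=[4,-,-] (faults so far: 1)
  step 1: ref 4 -> HIT, frames=[4,-,-] (faults so far: 1)
  step 2: ref 1 -> FAULT, frames=[4,1,-] (faults so far: 2)
  step 3: ref 3 -> FAULT, frames=[4,1,3] (faults so far: 3)
  step 4: ref 3 -> HIT, frames=[4,1,3] (faults so far: 3)
  step 5: ref 1 -> HIT, frames=[4,1,3] (faults so far: 3)
  step 6: ref 3 -> HIT, frames=[4,1,3] (faults so far: 3)
  step 7: ref 4 -> HIT, frames=[4,1,3] (faults so far: 3)
  step 8: ref 2 -> FAULT, evict 1, frames=[4,2,3] (faults so far: 4)
  step 9: ref 4 -> HIT, frames=[4,2,3] (faults so far: 4)
  step 10: ref 2 -> HIT, frames=[4,2,3] (faults so far: 4)
  step 11: ref 2 -> HIT, frames=[4,2,3] (faults so far: 4)
  step 12: ref 4 -> HIT, frames=[4,2,3] (faults so far: 4)
  Optimal total faults: 4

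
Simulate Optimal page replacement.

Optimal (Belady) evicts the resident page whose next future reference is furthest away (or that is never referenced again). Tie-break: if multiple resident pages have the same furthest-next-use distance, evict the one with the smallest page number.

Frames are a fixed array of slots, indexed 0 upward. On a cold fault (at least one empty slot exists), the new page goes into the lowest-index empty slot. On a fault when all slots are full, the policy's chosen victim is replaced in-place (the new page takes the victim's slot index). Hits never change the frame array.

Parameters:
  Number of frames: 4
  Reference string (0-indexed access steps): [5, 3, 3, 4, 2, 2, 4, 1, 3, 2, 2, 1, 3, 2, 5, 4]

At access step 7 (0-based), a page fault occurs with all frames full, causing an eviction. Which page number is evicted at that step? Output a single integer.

Step 0: ref 5 -> FAULT, frames=[5,-,-,-]
Step 1: ref 3 -> FAULT, frames=[5,3,-,-]
Step 2: ref 3 -> HIT, frames=[5,3,-,-]
Step 3: ref 4 -> FAULT, frames=[5,3,4,-]
Step 4: ref 2 -> FAULT, frames=[5,3,4,2]
Step 5: ref 2 -> HIT, frames=[5,3,4,2]
Step 6: ref 4 -> HIT, frames=[5,3,4,2]
Step 7: ref 1 -> FAULT, evict 4, frames=[5,3,1,2]
At step 7: evicted page 4

Answer: 4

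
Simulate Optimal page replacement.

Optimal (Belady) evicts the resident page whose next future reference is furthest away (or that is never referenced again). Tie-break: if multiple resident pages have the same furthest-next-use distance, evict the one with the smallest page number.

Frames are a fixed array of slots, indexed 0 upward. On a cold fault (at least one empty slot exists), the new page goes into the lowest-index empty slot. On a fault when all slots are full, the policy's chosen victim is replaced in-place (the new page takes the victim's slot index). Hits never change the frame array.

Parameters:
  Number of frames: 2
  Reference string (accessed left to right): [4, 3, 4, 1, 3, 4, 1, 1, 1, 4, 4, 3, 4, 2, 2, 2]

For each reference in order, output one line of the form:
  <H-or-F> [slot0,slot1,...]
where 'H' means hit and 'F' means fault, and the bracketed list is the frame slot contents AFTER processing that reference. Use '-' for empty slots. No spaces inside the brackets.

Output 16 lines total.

F [4,-]
F [4,3]
H [4,3]
F [1,3]
H [1,3]
F [1,4]
H [1,4]
H [1,4]
H [1,4]
H [1,4]
H [1,4]
F [3,4]
H [3,4]
F [2,4]
H [2,4]
H [2,4]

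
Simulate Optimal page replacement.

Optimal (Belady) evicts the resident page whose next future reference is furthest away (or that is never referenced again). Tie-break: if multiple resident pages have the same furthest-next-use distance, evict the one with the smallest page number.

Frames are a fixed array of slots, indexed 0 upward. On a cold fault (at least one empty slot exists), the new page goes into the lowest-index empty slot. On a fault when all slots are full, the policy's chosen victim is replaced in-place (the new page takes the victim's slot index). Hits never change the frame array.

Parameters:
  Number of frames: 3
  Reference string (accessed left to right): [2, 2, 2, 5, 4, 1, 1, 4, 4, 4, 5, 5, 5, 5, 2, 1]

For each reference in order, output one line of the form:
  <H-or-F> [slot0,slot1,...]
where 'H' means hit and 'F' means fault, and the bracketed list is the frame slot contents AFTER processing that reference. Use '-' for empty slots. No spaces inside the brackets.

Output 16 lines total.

F [2,-,-]
H [2,-,-]
H [2,-,-]
F [2,5,-]
F [2,5,4]
F [1,5,4]
H [1,5,4]
H [1,5,4]
H [1,5,4]
H [1,5,4]
H [1,5,4]
H [1,5,4]
H [1,5,4]
H [1,5,4]
F [1,5,2]
H [1,5,2]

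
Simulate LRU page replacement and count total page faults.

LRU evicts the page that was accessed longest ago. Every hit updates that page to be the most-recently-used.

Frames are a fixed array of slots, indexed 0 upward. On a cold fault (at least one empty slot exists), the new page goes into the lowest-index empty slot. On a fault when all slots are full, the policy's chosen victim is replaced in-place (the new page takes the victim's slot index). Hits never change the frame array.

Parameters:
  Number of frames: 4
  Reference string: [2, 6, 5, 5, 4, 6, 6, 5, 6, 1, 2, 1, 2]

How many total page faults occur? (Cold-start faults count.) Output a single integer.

Step 0: ref 2 → FAULT, frames=[2,-,-,-]
Step 1: ref 6 → FAULT, frames=[2,6,-,-]
Step 2: ref 5 → FAULT, frames=[2,6,5,-]
Step 3: ref 5 → HIT, frames=[2,6,5,-]
Step 4: ref 4 → FAULT, frames=[2,6,5,4]
Step 5: ref 6 → HIT, frames=[2,6,5,4]
Step 6: ref 6 → HIT, frames=[2,6,5,4]
Step 7: ref 5 → HIT, frames=[2,6,5,4]
Step 8: ref 6 → HIT, frames=[2,6,5,4]
Step 9: ref 1 → FAULT (evict 2), frames=[1,6,5,4]
Step 10: ref 2 → FAULT (evict 4), frames=[1,6,5,2]
Step 11: ref 1 → HIT, frames=[1,6,5,2]
Step 12: ref 2 → HIT, frames=[1,6,5,2]
Total faults: 6

Answer: 6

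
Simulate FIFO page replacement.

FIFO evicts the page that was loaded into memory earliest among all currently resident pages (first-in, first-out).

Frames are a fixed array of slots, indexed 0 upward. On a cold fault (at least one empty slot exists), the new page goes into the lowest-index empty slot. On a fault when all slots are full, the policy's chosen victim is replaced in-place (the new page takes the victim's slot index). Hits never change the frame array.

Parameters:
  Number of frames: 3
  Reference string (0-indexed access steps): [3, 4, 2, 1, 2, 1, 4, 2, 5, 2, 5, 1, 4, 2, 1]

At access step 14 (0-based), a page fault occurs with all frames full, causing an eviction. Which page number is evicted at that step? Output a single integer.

Answer: 5

Derivation:
Step 0: ref 3 -> FAULT, frames=[3,-,-]
Step 1: ref 4 -> FAULT, frames=[3,4,-]
Step 2: ref 2 -> FAULT, frames=[3,4,2]
Step 3: ref 1 -> FAULT, evict 3, frames=[1,4,2]
Step 4: ref 2 -> HIT, frames=[1,4,2]
Step 5: ref 1 -> HIT, frames=[1,4,2]
Step 6: ref 4 -> HIT, frames=[1,4,2]
Step 7: ref 2 -> HIT, frames=[1,4,2]
Step 8: ref 5 -> FAULT, evict 4, frames=[1,5,2]
Step 9: ref 2 -> HIT, frames=[1,5,2]
Step 10: ref 5 -> HIT, frames=[1,5,2]
Step 11: ref 1 -> HIT, frames=[1,5,2]
Step 12: ref 4 -> FAULT, evict 2, frames=[1,5,4]
Step 13: ref 2 -> FAULT, evict 1, frames=[2,5,4]
Step 14: ref 1 -> FAULT, evict 5, frames=[2,1,4]
At step 14: evicted page 5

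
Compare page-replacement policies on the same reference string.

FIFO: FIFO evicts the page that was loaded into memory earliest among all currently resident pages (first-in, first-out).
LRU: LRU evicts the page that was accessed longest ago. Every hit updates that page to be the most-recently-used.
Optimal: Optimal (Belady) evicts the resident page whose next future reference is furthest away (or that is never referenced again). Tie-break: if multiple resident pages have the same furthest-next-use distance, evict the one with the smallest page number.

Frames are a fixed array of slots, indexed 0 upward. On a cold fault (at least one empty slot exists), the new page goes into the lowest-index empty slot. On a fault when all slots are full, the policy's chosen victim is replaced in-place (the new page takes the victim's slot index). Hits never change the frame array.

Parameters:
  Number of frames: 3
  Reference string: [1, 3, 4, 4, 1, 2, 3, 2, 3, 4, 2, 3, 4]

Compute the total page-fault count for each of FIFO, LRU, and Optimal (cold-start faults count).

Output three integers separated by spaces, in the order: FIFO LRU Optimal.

Answer: 4 6 4

Derivation:
--- FIFO ---
  step 0: ref 1 -> FAULT, frames=[1,-,-] (faults so far: 1)
  step 1: ref 3 -> FAULT, frames=[1,3,-] (faults so far: 2)
  step 2: ref 4 -> FAULT, frames=[1,3,4] (faults so far: 3)
  step 3: ref 4 -> HIT, frames=[1,3,4] (faults so far: 3)
  step 4: ref 1 -> HIT, frames=[1,3,4] (faults so far: 3)
  step 5: ref 2 -> FAULT, evict 1, frames=[2,3,4] (faults so far: 4)
  step 6: ref 3 -> HIT, frames=[2,3,4] (faults so far: 4)
  step 7: ref 2 -> HIT, frames=[2,3,4] (faults so far: 4)
  step 8: ref 3 -> HIT, frames=[2,3,4] (faults so far: 4)
  step 9: ref 4 -> HIT, frames=[2,3,4] (faults so far: 4)
  step 10: ref 2 -> HIT, frames=[2,3,4] (faults so far: 4)
  step 11: ref 3 -> HIT, frames=[2,3,4] (faults so far: 4)
  step 12: ref 4 -> HIT, frames=[2,3,4] (faults so far: 4)
  FIFO total faults: 4
--- LRU ---
  step 0: ref 1 -> FAULT, frames=[1,-,-] (faults so far: 1)
  step 1: ref 3 -> FAULT, frames=[1,3,-] (faults so far: 2)
  step 2: ref 4 -> FAULT, frames=[1,3,4] (faults so far: 3)
  step 3: ref 4 -> HIT, frames=[1,3,4] (faults so far: 3)
  step 4: ref 1 -> HIT, frames=[1,3,4] (faults so far: 3)
  step 5: ref 2 -> FAULT, evict 3, frames=[1,2,4] (faults so far: 4)
  step 6: ref 3 -> FAULT, evict 4, frames=[1,2,3] (faults so far: 5)
  step 7: ref 2 -> HIT, frames=[1,2,3] (faults so far: 5)
  step 8: ref 3 -> HIT, frames=[1,2,3] (faults so far: 5)
  step 9: ref 4 -> FAULT, evict 1, frames=[4,2,3] (faults so far: 6)
  step 10: ref 2 -> HIT, frames=[4,2,3] (faults so far: 6)
  step 11: ref 3 -> HIT, frames=[4,2,3] (faults so far: 6)
  step 12: ref 4 -> HIT, frames=[4,2,3] (faults so far: 6)
  LRU total faults: 6
--- Optimal ---
  step 0: ref 1 -> FAULT, frames=[1,-,-] (faults so far: 1)
  step 1: ref 3 -> FAULT, frames=[1,3,-] (faults so far: 2)
  step 2: ref 4 -> FAULT, frames=[1,3,4] (faults so far: 3)
  step 3: ref 4 -> HIT, frames=[1,3,4] (faults so far: 3)
  step 4: ref 1 -> HIT, frames=[1,3,4] (faults so far: 3)
  step 5: ref 2 -> FAULT, evict 1, frames=[2,3,4] (faults so far: 4)
  step 6: ref 3 -> HIT, frames=[2,3,4] (faults so far: 4)
  step 7: ref 2 -> HIT, frames=[2,3,4] (faults so far: 4)
  step 8: ref 3 -> HIT, frames=[2,3,4] (faults so far: 4)
  step 9: ref 4 -> HIT, frames=[2,3,4] (faults so far: 4)
  step 10: ref 2 -> HIT, frames=[2,3,4] (faults so far: 4)
  step 11: ref 3 -> HIT, frames=[2,3,4] (faults so far: 4)
  step 12: ref 4 -> HIT, frames=[2,3,4] (faults so far: 4)
  Optimal total faults: 4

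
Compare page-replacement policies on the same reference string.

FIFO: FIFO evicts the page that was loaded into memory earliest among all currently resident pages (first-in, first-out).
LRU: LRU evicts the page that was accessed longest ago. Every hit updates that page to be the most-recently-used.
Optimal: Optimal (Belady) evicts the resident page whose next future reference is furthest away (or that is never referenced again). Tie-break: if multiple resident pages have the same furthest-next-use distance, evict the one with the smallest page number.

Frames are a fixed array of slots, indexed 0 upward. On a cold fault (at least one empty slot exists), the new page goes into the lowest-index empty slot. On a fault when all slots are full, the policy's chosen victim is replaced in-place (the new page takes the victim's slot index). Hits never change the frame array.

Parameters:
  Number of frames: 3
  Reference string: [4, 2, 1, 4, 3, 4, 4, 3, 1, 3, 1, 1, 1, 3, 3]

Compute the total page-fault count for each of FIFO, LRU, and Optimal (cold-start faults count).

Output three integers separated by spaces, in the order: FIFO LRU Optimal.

Answer: 5 4 4

Derivation:
--- FIFO ---
  step 0: ref 4 -> FAULT, frames=[4,-,-] (faults so far: 1)
  step 1: ref 2 -> FAULT, frames=[4,2,-] (faults so far: 2)
  step 2: ref 1 -> FAULT, frames=[4,2,1] (faults so far: 3)
  step 3: ref 4 -> HIT, frames=[4,2,1] (faults so far: 3)
  step 4: ref 3 -> FAULT, evict 4, frames=[3,2,1] (faults so far: 4)
  step 5: ref 4 -> FAULT, evict 2, frames=[3,4,1] (faults so far: 5)
  step 6: ref 4 -> HIT, frames=[3,4,1] (faults so far: 5)
  step 7: ref 3 -> HIT, frames=[3,4,1] (faults so far: 5)
  step 8: ref 1 -> HIT, frames=[3,4,1] (faults so far: 5)
  step 9: ref 3 -> HIT, frames=[3,4,1] (faults so far: 5)
  step 10: ref 1 -> HIT, frames=[3,4,1] (faults so far: 5)
  step 11: ref 1 -> HIT, frames=[3,4,1] (faults so far: 5)
  step 12: ref 1 -> HIT, frames=[3,4,1] (faults so far: 5)
  step 13: ref 3 -> HIT, frames=[3,4,1] (faults so far: 5)
  step 14: ref 3 -> HIT, frames=[3,4,1] (faults so far: 5)
  FIFO total faults: 5
--- LRU ---
  step 0: ref 4 -> FAULT, frames=[4,-,-] (faults so far: 1)
  step 1: ref 2 -> FAULT, frames=[4,2,-] (faults so far: 2)
  step 2: ref 1 -> FAULT, frames=[4,2,1] (faults so far: 3)
  step 3: ref 4 -> HIT, frames=[4,2,1] (faults so far: 3)
  step 4: ref 3 -> FAULT, evict 2, frames=[4,3,1] (faults so far: 4)
  step 5: ref 4 -> HIT, frames=[4,3,1] (faults so far: 4)
  step 6: ref 4 -> HIT, frames=[4,3,1] (faults so far: 4)
  step 7: ref 3 -> HIT, frames=[4,3,1] (faults so far: 4)
  step 8: ref 1 -> HIT, frames=[4,3,1] (faults so far: 4)
  step 9: ref 3 -> HIT, frames=[4,3,1] (faults so far: 4)
  step 10: ref 1 -> HIT, frames=[4,3,1] (faults so far: 4)
  step 11: ref 1 -> HIT, frames=[4,3,1] (faults so far: 4)
  step 12: ref 1 -> HIT, frames=[4,3,1] (faults so far: 4)
  step 13: ref 3 -> HIT, frames=[4,3,1] (faults so far: 4)
  step 14: ref 3 -> HIT, frames=[4,3,1] (faults so far: 4)
  LRU total faults: 4
--- Optimal ---
  step 0: ref 4 -> FAULT, frames=[4,-,-] (faults so far: 1)
  step 1: ref 2 -> FAULT, frames=[4,2,-] (faults so far: 2)
  step 2: ref 1 -> FAULT, frames=[4,2,1] (faults so far: 3)
  step 3: ref 4 -> HIT, frames=[4,2,1] (faults so far: 3)
  step 4: ref 3 -> FAULT, evict 2, frames=[4,3,1] (faults so far: 4)
  step 5: ref 4 -> HIT, frames=[4,3,1] (faults so far: 4)
  step 6: ref 4 -> HIT, frames=[4,3,1] (faults so far: 4)
  step 7: ref 3 -> HIT, frames=[4,3,1] (faults so far: 4)
  step 8: ref 1 -> HIT, frames=[4,3,1] (faults so far: 4)
  step 9: ref 3 -> HIT, frames=[4,3,1] (faults so far: 4)
  step 10: ref 1 -> HIT, frames=[4,3,1] (faults so far: 4)
  step 11: ref 1 -> HIT, frames=[4,3,1] (faults so far: 4)
  step 12: ref 1 -> HIT, frames=[4,3,1] (faults so far: 4)
  step 13: ref 3 -> HIT, frames=[4,3,1] (faults so far: 4)
  step 14: ref 3 -> HIT, frames=[4,3,1] (faults so far: 4)
  Optimal total faults: 4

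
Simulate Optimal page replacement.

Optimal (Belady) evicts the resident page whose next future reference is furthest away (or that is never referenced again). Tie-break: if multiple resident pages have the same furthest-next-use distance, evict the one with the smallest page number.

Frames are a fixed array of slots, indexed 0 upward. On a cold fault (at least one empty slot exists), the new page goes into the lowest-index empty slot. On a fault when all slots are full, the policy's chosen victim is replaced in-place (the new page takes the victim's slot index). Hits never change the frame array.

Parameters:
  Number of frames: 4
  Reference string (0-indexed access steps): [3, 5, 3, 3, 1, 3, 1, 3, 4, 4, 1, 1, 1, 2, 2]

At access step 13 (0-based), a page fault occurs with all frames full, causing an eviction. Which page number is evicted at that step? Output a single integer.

Answer: 1

Derivation:
Step 0: ref 3 -> FAULT, frames=[3,-,-,-]
Step 1: ref 5 -> FAULT, frames=[3,5,-,-]
Step 2: ref 3 -> HIT, frames=[3,5,-,-]
Step 3: ref 3 -> HIT, frames=[3,5,-,-]
Step 4: ref 1 -> FAULT, frames=[3,5,1,-]
Step 5: ref 3 -> HIT, frames=[3,5,1,-]
Step 6: ref 1 -> HIT, frames=[3,5,1,-]
Step 7: ref 3 -> HIT, frames=[3,5,1,-]
Step 8: ref 4 -> FAULT, frames=[3,5,1,4]
Step 9: ref 4 -> HIT, frames=[3,5,1,4]
Step 10: ref 1 -> HIT, frames=[3,5,1,4]
Step 11: ref 1 -> HIT, frames=[3,5,1,4]
Step 12: ref 1 -> HIT, frames=[3,5,1,4]
Step 13: ref 2 -> FAULT, evict 1, frames=[3,5,2,4]
At step 13: evicted page 1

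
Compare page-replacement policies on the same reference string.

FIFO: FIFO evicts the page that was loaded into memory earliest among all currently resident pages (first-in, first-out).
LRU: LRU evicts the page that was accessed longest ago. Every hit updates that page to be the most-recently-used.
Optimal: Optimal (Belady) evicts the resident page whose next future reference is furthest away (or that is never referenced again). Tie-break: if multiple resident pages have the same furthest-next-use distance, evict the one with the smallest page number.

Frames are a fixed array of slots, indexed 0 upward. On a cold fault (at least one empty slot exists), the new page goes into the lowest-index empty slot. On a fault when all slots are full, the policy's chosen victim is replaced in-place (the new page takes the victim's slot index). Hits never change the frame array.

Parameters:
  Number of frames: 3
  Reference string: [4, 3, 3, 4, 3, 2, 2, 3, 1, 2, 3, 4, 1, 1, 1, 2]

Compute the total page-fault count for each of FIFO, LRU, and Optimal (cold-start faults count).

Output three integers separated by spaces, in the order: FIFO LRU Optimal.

Answer: 5 7 5

Derivation:
--- FIFO ---
  step 0: ref 4 -> FAULT, frames=[4,-,-] (faults so far: 1)
  step 1: ref 3 -> FAULT, frames=[4,3,-] (faults so far: 2)
  step 2: ref 3 -> HIT, frames=[4,3,-] (faults so far: 2)
  step 3: ref 4 -> HIT, frames=[4,3,-] (faults so far: 2)
  step 4: ref 3 -> HIT, frames=[4,3,-] (faults so far: 2)
  step 5: ref 2 -> FAULT, frames=[4,3,2] (faults so far: 3)
  step 6: ref 2 -> HIT, frames=[4,3,2] (faults so far: 3)
  step 7: ref 3 -> HIT, frames=[4,3,2] (faults so far: 3)
  step 8: ref 1 -> FAULT, evict 4, frames=[1,3,2] (faults so far: 4)
  step 9: ref 2 -> HIT, frames=[1,3,2] (faults so far: 4)
  step 10: ref 3 -> HIT, frames=[1,3,2] (faults so far: 4)
  step 11: ref 4 -> FAULT, evict 3, frames=[1,4,2] (faults so far: 5)
  step 12: ref 1 -> HIT, frames=[1,4,2] (faults so far: 5)
  step 13: ref 1 -> HIT, frames=[1,4,2] (faults so far: 5)
  step 14: ref 1 -> HIT, frames=[1,4,2] (faults so far: 5)
  step 15: ref 2 -> HIT, frames=[1,4,2] (faults so far: 5)
  FIFO total faults: 5
--- LRU ---
  step 0: ref 4 -> FAULT, frames=[4,-,-] (faults so far: 1)
  step 1: ref 3 -> FAULT, frames=[4,3,-] (faults so far: 2)
  step 2: ref 3 -> HIT, frames=[4,3,-] (faults so far: 2)
  step 3: ref 4 -> HIT, frames=[4,3,-] (faults so far: 2)
  step 4: ref 3 -> HIT, frames=[4,3,-] (faults so far: 2)
  step 5: ref 2 -> FAULT, frames=[4,3,2] (faults so far: 3)
  step 6: ref 2 -> HIT, frames=[4,3,2] (faults so far: 3)
  step 7: ref 3 -> HIT, frames=[4,3,2] (faults so far: 3)
  step 8: ref 1 -> FAULT, evict 4, frames=[1,3,2] (faults so far: 4)
  step 9: ref 2 -> HIT, frames=[1,3,2] (faults so far: 4)
  step 10: ref 3 -> HIT, frames=[1,3,2] (faults so far: 4)
  step 11: ref 4 -> FAULT, evict 1, frames=[4,3,2] (faults so far: 5)
  step 12: ref 1 -> FAULT, evict 2, frames=[4,3,1] (faults so far: 6)
  step 13: ref 1 -> HIT, frames=[4,3,1] (faults so far: 6)
  step 14: ref 1 -> HIT, frames=[4,3,1] (faults so far: 6)
  step 15: ref 2 -> FAULT, evict 3, frames=[4,2,1] (faults so far: 7)
  LRU total faults: 7
--- Optimal ---
  step 0: ref 4 -> FAULT, frames=[4,-,-] (faults so far: 1)
  step 1: ref 3 -> FAULT, frames=[4,3,-] (faults so far: 2)
  step 2: ref 3 -> HIT, frames=[4,3,-] (faults so far: 2)
  step 3: ref 4 -> HIT, frames=[4,3,-] (faults so far: 2)
  step 4: ref 3 -> HIT, frames=[4,3,-] (faults so far: 2)
  step 5: ref 2 -> FAULT, frames=[4,3,2] (faults so far: 3)
  step 6: ref 2 -> HIT, frames=[4,3,2] (faults so far: 3)
  step 7: ref 3 -> HIT, frames=[4,3,2] (faults so far: 3)
  step 8: ref 1 -> FAULT, evict 4, frames=[1,3,2] (faults so far: 4)
  step 9: ref 2 -> HIT, frames=[1,3,2] (faults so far: 4)
  step 10: ref 3 -> HIT, frames=[1,3,2] (faults so far: 4)
  step 11: ref 4 -> FAULT, evict 3, frames=[1,4,2] (faults so far: 5)
  step 12: ref 1 -> HIT, frames=[1,4,2] (faults so far: 5)
  step 13: ref 1 -> HIT, frames=[1,4,2] (faults so far: 5)
  step 14: ref 1 -> HIT, frames=[1,4,2] (faults so far: 5)
  step 15: ref 2 -> HIT, frames=[1,4,2] (faults so far: 5)
  Optimal total faults: 5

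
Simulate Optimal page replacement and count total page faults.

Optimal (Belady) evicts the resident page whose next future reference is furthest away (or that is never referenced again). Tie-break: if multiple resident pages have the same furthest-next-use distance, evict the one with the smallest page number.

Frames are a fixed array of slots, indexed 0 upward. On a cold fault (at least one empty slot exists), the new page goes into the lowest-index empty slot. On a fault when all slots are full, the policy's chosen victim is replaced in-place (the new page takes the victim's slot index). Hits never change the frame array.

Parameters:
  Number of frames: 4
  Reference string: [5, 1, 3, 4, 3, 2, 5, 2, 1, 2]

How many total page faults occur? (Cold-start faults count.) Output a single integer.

Step 0: ref 5 → FAULT, frames=[5,-,-,-]
Step 1: ref 1 → FAULT, frames=[5,1,-,-]
Step 2: ref 3 → FAULT, frames=[5,1,3,-]
Step 3: ref 4 → FAULT, frames=[5,1,3,4]
Step 4: ref 3 → HIT, frames=[5,1,3,4]
Step 5: ref 2 → FAULT (evict 3), frames=[5,1,2,4]
Step 6: ref 5 → HIT, frames=[5,1,2,4]
Step 7: ref 2 → HIT, frames=[5,1,2,4]
Step 8: ref 1 → HIT, frames=[5,1,2,4]
Step 9: ref 2 → HIT, frames=[5,1,2,4]
Total faults: 5

Answer: 5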